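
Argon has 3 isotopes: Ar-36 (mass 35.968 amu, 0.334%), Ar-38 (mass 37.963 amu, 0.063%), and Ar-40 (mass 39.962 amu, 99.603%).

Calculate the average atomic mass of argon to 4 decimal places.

Weight each isotope mass by its fractional abundance: 0.00334 × 35.968 + 0.00063 × 37.963 + 0.99603 × 39.962
= 0.12013 + 0.02392 + 39.80335 = 39.94740 amu

39.9474 amu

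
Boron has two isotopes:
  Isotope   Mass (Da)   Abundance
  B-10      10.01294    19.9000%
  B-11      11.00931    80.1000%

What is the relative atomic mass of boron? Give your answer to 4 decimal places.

10.8110 Da

Weight each isotope mass by its fractional abundance: 0.199000 × 10.01294 + 0.801000 × 11.00931
= 1.992575 + 8.818457 = 10.811032 Da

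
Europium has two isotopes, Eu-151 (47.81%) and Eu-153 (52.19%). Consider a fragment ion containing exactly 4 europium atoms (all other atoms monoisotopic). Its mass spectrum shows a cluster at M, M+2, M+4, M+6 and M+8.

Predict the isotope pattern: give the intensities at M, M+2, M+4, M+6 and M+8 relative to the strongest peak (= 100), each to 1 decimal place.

Each Eu atom is independently Eu-151 (p = 0.4781) or Eu-153 (q = 0.5219); the cluster is the binomial expansion (p + q)^4.
P(M) = 0.4781^4 = 0.052249
P(M+2) = 4 × 0.4781^3 × 0.5219^1 = 0.228141
P(M+4) = 6 × 0.4781^2 × 0.5219^2 = 0.373563
P(M+6) = 4 × 0.4781^1 × 0.5219^3 = 0.271857
P(M+8) = 0.5219^4 = 0.074191
The M+4 peak is largest (0.373563); scaling to 100 gives 14.0 : 61.1 : 100.0 : 72.8 : 19.9.

14.0 : 61.1 : 100.0 : 72.8 : 19.9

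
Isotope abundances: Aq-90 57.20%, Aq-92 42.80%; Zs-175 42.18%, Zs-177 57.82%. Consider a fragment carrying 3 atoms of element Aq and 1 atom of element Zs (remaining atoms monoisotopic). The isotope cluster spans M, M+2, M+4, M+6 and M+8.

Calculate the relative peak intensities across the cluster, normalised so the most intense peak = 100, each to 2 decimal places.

21.02 : 76.01 : 100.00 : 57.21 : 12.07

Element Aq pattern (n=3): 0.18714925 : 0.42010426 : 0.31434374 : 0.07840275
Element Zs pattern (n=1): 0.4218 : 0.5782
Convolve the two distributions (both contribute in 2-u steps):
  M: 0.18714925×0.4218 = 0.078940
  M+2: 0.18714925×0.5782 + 0.42010426×0.4218 = 0.285410
  M+4: 0.42010426×0.5782 + 0.31434374×0.4218 = 0.375494
  M+6: 0.31434374×0.5782 + 0.07840275×0.4218 = 0.214824
  M+8: 0.07840275×0.5782 = 0.045332
Scale to base peak (0.375494) = 100: 21.02 : 76.01 : 100.00 : 57.21 : 12.07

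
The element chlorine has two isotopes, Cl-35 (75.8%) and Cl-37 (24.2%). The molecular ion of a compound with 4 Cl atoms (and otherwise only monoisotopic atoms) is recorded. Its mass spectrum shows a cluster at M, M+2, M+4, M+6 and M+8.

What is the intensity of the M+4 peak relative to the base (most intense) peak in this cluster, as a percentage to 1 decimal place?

47.9%

(0.758 + 0.242)^4 gives M 0.3301, M+2 0.4216, M+4 0.2019, M+6 0.0430, M+8 0.0034; the largest is M+2.
P(M+2) = C(4,1) × 0.758^3 × 0.242^1 = 4 × 0.43551951 × 0.2420 = 0.421583 (base)
P(M+4) = C(4,2) × 0.758^2 × 0.242^2 = 6 × 0.574564 × 0.058564 = 0.201893
Relative intensity = 0.201893 / 0.421583 × 100 = 47.9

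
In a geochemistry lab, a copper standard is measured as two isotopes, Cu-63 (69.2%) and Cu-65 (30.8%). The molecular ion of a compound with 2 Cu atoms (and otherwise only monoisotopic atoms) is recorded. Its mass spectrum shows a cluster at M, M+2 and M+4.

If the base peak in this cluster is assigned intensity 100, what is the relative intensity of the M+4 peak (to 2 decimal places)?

(0.692 + 0.308)^2 gives M 0.4789, M+2 0.4263, M+4 0.0949; the largest is M.
P(M) = C(2,0) × 0.692^2 × 0.308^0 = 1 × 0.478864 × 1.0000 = 0.478864 (base)
P(M+4) = C(2,2) × 0.692^0 × 0.308^2 = 1 × 1.0000 × 0.094864 = 0.094864
Relative intensity = 0.094864 / 0.478864 × 100 = 19.81

19.81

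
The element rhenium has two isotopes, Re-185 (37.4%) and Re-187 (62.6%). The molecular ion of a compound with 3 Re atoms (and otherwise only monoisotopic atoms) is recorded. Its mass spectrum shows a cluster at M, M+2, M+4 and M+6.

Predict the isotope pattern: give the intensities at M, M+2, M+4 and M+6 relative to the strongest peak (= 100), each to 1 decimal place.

11.9 : 59.7 : 100.0 : 55.8

The 3 Re atoms are independent, so intensities follow the terms of (0.374 + 0.626)^3.
P(M) = 0.374^3 = 0.052314
P(M+2) = 3 × 0.374^2 × 0.626^1 = 0.262687
P(M+4) = 3 × 0.374^1 × 0.626^2 = 0.439685
P(M+6) = 0.626^3 = 0.245314
The M+4 peak is largest (0.439685); scaling to 100 gives 11.9 : 59.7 : 100.0 : 55.8.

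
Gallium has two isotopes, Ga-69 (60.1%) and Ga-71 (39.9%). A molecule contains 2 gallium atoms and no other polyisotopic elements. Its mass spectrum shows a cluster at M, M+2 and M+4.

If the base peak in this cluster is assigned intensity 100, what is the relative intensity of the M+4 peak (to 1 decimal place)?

33.2

Term probabilities: M 0.3612, M+2 0.4796, M+4 0.1592. Base peak = M+2.
P(M+2) = C(2,1) × 0.601^1 × 0.399^1 = 2 × 0.6010 × 0.3990 = 0.479598 (base)
P(M+4) = C(2,2) × 0.601^0 × 0.399^2 = 1 × 1.0000 × 0.159201 = 0.159201
Relative intensity = 0.159201 / 0.479598 × 100 = 33.2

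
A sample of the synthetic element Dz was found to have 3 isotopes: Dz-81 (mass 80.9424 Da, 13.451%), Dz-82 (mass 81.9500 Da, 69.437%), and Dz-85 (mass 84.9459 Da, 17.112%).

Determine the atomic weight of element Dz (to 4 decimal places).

Ar = Σ fᵢ·mᵢ = 0.13451 × 80.9424 + 0.69437 × 81.9500 + 0.17112 × 84.9459
= 10.88756 + 56.90362 + 14.53594 = 82.32712 Da

82.3271 Da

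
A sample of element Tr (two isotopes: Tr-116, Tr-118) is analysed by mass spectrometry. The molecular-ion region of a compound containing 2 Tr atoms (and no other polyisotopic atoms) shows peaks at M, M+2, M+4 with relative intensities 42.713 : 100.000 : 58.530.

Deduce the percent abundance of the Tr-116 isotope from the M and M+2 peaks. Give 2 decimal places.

46.07%

Write p for the Tr-116 fraction. I(M+2)/I(M) = [C(2,1)·p^1·(1−p)] / p^2 = 2·(1−p)/p = 100.000/42.713 = 2.3412
(1−p)/p = 2.3412/2 = 1.1706  ⇒  p = 1/(1 + 1.1706) = 0.4607
Tr-116: 46.07%, Tr-118: 53.93%.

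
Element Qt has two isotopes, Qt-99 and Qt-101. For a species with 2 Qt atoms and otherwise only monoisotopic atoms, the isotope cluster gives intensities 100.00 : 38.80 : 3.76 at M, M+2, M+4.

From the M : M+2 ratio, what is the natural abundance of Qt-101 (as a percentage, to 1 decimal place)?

If p is the fraction of Qt that is Qt-99, then I(M+2)/I(M) = [C(2,1)·p^1·(1−p)] / p^2 = 2·(1−p)/p = 38.80/100.00 = 0.3880
(1−p)/p = 0.3880/2 = 0.1940  ⇒  p = 1/(1 + 0.1940) = 0.8375
Qt-99: 83.8%, Qt-101: 16.2%.

16.2%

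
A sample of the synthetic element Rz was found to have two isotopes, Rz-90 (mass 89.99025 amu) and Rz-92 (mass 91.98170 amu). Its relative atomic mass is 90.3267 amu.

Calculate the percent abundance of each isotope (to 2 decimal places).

Rz-90: 83.11%, Rz-92: 16.89%

Let x be the fractional abundance of Rz-90; then Rz-92 has abundance 1 − x.
89.99025·x + 91.98170·(1 − x) = 90.3267
(89.99025 − 91.98170)·x = 90.3267 − 91.98170
x = -1.65500 / -1.99145 = 0.83105 → 83.11% Rz-90, 16.89% Rz-92.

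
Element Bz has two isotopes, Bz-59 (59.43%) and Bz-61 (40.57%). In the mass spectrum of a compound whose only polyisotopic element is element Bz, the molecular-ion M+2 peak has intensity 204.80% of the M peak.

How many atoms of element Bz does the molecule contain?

With n Bz atoms, P(M+2)/P(M) = C(n,1)·p^(n−1)q / p^n = n·q/p = n · 0.4057/0.5943.
n = 2.0480 × 0.5943/0.4057 = 3.00 ≈ 3

3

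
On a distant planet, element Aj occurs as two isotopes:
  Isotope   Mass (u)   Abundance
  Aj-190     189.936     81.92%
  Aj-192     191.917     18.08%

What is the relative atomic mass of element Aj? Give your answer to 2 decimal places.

Weight each isotope mass by its fractional abundance: 0.8192 × 189.936 + 0.1808 × 191.917
= 155.5956 + 34.6986 = 190.2942 u

190.29 u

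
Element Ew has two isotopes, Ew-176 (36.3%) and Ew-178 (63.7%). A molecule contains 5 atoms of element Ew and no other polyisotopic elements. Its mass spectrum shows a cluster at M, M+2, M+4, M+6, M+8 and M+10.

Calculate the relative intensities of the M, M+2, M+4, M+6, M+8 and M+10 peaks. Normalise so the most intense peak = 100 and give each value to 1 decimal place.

1.9 : 16.2 : 57.0 : 100.0 : 87.7 : 30.8

Each Ew atom is independently Ew-176 (p = 0.363) or Ew-178 (q = 0.637); the cluster is the binomial expansion (p + q)^5.
P(M) = 0.363^5 = 0.006303
P(M+2) = 5 × 0.363^4 × 0.637^1 = 0.055301
P(M+4) = 10 × 0.363^3 × 0.637^2 = 0.194088
P(M+6) = 10 × 0.363^2 × 0.637^3 = 0.340590
P(M+8) = 5 × 0.363^1 × 0.637^4 = 0.298837
P(M+10) = 0.637^5 = 0.104881
The M+6 peak is largest (0.340590); scaling to 100 gives 1.9 : 16.2 : 57.0 : 100.0 : 87.7 : 30.8.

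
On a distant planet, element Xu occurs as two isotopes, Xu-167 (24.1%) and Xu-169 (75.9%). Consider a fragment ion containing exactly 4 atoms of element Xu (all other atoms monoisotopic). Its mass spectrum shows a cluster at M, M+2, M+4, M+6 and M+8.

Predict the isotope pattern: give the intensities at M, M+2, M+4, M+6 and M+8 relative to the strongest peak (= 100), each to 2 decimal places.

0.80 : 10.08 : 47.63 : 100.00 : 78.73

Each Xu atom is independently Xu-167 (p = 0.241) or Xu-169 (q = 0.759); the cluster is the binomial expansion (p + q)^4.
P(M) = 0.241^4 = 0.003373
P(M+2) = 4 × 0.241^3 × 0.759^1 = 0.042496
P(M+4) = 6 × 0.241^2 × 0.759^2 = 0.200756
P(M+6) = 4 × 0.241^1 × 0.759^3 = 0.421505
P(M+8) = 0.759^4 = 0.331869
The M+6 peak is largest (0.421505); scaling to 100 gives 0.80 : 10.08 : 47.63 : 100.00 : 78.73.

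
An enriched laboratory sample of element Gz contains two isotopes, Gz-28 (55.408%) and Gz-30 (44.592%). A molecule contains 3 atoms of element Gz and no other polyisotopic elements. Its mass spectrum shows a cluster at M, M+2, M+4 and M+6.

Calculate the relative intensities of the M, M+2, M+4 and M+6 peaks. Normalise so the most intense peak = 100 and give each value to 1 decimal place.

41.4 : 100.0 : 80.5 : 21.6

Each Gz atom is independently Gz-28 (p = 0.55408) or Gz-30 (q = 0.44592); the cluster is the binomial expansion (p + q)^3.
P(M) = 0.55408^3 = 0.170105
P(M+2) = 3 × 0.55408^2 × 0.44592^1 = 0.410699
P(M+4) = 3 × 0.55408^1 × 0.44592^2 = 0.330528
P(M+6) = 0.44592^3 = 0.088669
The M+2 peak is largest (0.410699); scaling to 100 gives 41.4 : 100.0 : 80.5 : 21.6.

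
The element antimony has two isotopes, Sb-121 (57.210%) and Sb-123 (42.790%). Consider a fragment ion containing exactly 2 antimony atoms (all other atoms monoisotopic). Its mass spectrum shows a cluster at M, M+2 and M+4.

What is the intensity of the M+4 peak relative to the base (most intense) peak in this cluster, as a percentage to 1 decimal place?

37.4%

Term probabilities: M 0.3273, M+2 0.4896, M+4 0.1831. Base peak = M+2.
P(M+2) = C(2,1) × 0.57210^1 × 0.42790^1 = 2 × 0.5721 × 0.4279 = 0.489603 (base)
P(M+4) = C(2,2) × 0.57210^0 × 0.42790^2 = 1 × 1.0000 × 0.18309841 = 0.183098
Relative intensity = 0.183098 / 0.489603 × 100 = 37.4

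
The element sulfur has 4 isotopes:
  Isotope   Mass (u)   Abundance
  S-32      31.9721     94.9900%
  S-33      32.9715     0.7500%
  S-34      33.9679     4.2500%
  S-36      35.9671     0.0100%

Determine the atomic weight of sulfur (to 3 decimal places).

Average mass = Σ (abundance × isotope mass) = 0.949900 × 31.9721 + 0.007500 × 32.9715 + 0.042500 × 33.9679 + 0.000100 × 35.9671
= 30.37030 + 0.24729 + 1.44364 + 0.00360 = 32.06483 u

32.065 u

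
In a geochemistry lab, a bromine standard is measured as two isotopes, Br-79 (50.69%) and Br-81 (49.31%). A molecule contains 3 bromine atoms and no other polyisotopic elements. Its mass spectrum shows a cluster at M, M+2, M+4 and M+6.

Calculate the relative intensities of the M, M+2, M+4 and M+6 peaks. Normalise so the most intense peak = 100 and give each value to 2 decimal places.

Each Br atom is independently Br-79 (p = 0.5069) or Br-81 (q = 0.4931); the cluster is the binomial expansion (p + q)^3.
P(M) = 0.5069^3 = 0.130247
P(M+2) = 3 × 0.5069^2 × 0.4931^1 = 0.380103
P(M+4) = 3 × 0.5069^1 × 0.4931^2 = 0.369755
P(M+6) = 0.4931^3 = 0.119896
The M+2 peak is largest (0.380103); scaling to 100 gives 34.27 : 100.00 : 97.28 : 31.54.

34.27 : 100.00 : 97.28 : 31.54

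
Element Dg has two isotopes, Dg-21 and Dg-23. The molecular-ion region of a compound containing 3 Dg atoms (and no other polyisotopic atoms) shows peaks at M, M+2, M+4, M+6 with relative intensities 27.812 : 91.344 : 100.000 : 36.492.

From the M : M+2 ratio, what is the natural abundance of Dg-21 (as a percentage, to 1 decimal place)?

47.7%

Write p for the Dg-21 fraction. I(M+2)/I(M) = [C(3,1)·p^2·(1−p)] / p^3 = 3·(1−p)/p = 91.344/27.812 = 3.2843
(1−p)/p = 3.2843/3 = 1.0948  ⇒  p = 1/(1 + 1.0948) = 0.4774
Dg-21: 47.7%, Dg-23: 52.3%.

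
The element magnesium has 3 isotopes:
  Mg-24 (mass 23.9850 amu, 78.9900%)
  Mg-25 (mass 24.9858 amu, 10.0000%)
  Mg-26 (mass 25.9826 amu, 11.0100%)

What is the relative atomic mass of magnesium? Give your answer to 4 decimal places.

24.3050 amu

The abundance-weighted mean is 0.789900 × 23.9850 + 0.100000 × 24.9858 + 0.110100 × 25.9826
= 18.94575 + 2.49858 + 2.86068 = 24.30501 amu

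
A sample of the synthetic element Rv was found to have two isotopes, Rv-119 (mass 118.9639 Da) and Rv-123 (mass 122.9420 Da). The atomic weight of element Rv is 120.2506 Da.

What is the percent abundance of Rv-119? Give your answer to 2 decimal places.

67.66%

Writing the weighted mean with unknown fraction x of Rv-119:
118.9639·x + 122.9420·(1 − x) = 120.2506
(118.9639 − 122.9420)·x = 120.2506 − 122.9420
x = -2.6914 / -3.9781 = 0.67655 → 67.66% Rv-119, 32.34% Rv-123.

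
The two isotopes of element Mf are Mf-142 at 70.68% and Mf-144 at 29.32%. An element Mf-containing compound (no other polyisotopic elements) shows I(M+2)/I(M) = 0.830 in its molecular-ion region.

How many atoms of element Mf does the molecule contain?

2

The M+2/M ratio from n Mf atoms is n · q/p = n · 0.2932/0.7068.
n = 0.830 × 0.7068/0.2932 = 2.00 ≈ 2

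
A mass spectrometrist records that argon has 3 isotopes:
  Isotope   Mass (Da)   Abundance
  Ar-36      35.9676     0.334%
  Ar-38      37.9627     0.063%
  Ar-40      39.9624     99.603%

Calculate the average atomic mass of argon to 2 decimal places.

Weight each isotope mass by its fractional abundance: 0.00334 × 35.9676 + 0.00063 × 37.9627 + 0.99603 × 39.9624
= 0.12013 + 0.02392 + 39.80375 = 39.94780 Da

39.95 Da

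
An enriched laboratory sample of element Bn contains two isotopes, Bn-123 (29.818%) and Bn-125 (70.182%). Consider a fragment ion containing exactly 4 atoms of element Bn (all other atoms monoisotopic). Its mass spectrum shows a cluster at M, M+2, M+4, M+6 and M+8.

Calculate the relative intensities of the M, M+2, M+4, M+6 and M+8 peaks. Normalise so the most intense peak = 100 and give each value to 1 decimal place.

Expanding (0.29818 + 0.70182)^4:
P(M) = 0.29818^4 = 0.007905
P(M+2) = 4 × 0.29818^3 × 0.70182^1 = 0.074425
P(M+4) = 6 × 0.29818^2 × 0.70182^2 = 0.262760
P(M+6) = 4 × 0.29818^1 × 0.70182^3 = 0.412302
P(M+8) = 0.70182^4 = 0.242607
The M+6 peak is largest (0.412302); scaling to 100 gives 1.9 : 18.1 : 63.7 : 100.0 : 58.8.

1.9 : 18.1 : 63.7 : 100.0 : 58.8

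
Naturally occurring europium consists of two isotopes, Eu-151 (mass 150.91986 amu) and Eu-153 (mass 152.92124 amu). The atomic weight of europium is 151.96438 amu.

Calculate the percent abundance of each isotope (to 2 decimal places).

Let x be the fractional abundance of Eu-151; then Eu-153 has abundance 1 − x.
150.91986·x + 152.92124·(1 − x) = 151.96438
(150.91986 − 152.92124)·x = 151.96438 − 152.92124
x = -0.95686 / -2.00138 = 0.47810 → 47.81% Eu-151, 52.19% Eu-153.

Eu-151: 47.81%, Eu-153: 52.19%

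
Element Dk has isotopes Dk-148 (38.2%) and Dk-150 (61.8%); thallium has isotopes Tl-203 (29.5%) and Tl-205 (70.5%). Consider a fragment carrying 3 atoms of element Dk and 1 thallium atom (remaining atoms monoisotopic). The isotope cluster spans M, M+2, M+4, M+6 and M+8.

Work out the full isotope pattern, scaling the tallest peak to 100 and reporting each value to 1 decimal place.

4.3 : 31.5 : 84.6 : 100.0 : 44.0

Element Dk pattern (n=3): 0.05574297 : 0.2705431 : 0.4376849 : 0.23602903
Thallium pattern (n=1): 0.2950 : 0.7050
Convolve the two distributions (both contribute in 2-u steps):
  M: 0.05574297×0.2950 = 0.016444
  M+2: 0.05574297×0.7050 + 0.2705431×0.2950 = 0.119109
  M+4: 0.2705431×0.7050 + 0.4376849×0.2950 = 0.319850
  M+6: 0.4376849×0.7050 + 0.23602903×0.2950 = 0.378196
  M+8: 0.23602903×0.7050 = 0.166400
Scale to base peak (0.378196) = 100: 4.3 : 31.5 : 84.6 : 100.0 : 44.0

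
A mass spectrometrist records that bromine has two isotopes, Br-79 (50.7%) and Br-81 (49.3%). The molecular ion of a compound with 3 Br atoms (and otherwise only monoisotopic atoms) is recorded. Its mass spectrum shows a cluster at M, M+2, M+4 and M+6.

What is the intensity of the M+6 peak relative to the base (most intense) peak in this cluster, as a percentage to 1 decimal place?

Binomial terms of (0.507 + 0.493)^3: M 0.1303, M+2 0.3802, M+4 0.3697, M+6 0.1198 → M+2 is the base peak.
P(M+2) = C(3,1) × 0.507^2 × 0.493^1 = 3 × 0.257049 × 0.4930 = 0.380175 (base)
P(M+6) = C(3,3) × 0.507^0 × 0.493^3 = 1 × 1.0000 × 0.11982316 = 0.119823
Relative intensity = 0.119823 / 0.380175 × 100 = 31.5

31.5%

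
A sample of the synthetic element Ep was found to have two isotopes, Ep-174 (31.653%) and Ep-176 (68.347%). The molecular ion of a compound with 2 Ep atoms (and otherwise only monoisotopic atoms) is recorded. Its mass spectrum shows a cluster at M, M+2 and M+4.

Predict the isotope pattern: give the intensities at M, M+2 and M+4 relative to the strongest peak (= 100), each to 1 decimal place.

21.4 : 92.6 : 100.0

The 2 Ep atoms are independent, so intensities follow the terms of (0.31653 + 0.68347)^2.
P(M) = 0.31653^2 = 0.100191
P(M+2) = 2 × 0.31653^1 × 0.68347^1 = 0.432678
P(M+4) = 0.68347^2 = 0.467131
The M+4 peak is largest (0.467131); scaling to 100 gives 21.4 : 92.6 : 100.0.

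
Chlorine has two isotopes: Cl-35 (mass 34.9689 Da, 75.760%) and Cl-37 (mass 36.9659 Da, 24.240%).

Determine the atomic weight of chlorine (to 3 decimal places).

35.453 Da

The abundance-weighted mean is 0.75760 × 34.9689 + 0.24240 × 36.9659
= 26.49244 + 8.96053 = 35.45297 Da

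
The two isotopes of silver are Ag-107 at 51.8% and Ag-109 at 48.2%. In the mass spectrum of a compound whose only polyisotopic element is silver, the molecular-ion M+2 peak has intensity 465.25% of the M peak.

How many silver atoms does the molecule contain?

5

With n Ag atoms, P(M+2)/P(M) = C(n,1)·p^(n−1)q / p^n = n·q/p = n · 0.482/0.518.
n = 4.6525 × 0.518/0.482 = 5.00 ≈ 5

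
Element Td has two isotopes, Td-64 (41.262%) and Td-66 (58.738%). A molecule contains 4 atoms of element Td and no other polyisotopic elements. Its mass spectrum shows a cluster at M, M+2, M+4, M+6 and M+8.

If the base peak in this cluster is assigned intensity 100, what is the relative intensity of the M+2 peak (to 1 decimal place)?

Term probabilities: M 0.0290, M+2 0.1651, M+4 0.3524, M+6 0.3345, M+8 0.1190. Base peak = M+4.
P(M+4) = C(4,2) × 0.41262^2 × 0.58738^2 = 6 × 0.17025526 × 0.34501526 = 0.352444 (base)
P(M+2) = C(4,1) × 0.41262^3 × 0.58738^1 = 4 × 0.07025073 × 0.58738 = 0.165055
Relative intensity = 0.165055 / 0.352444 × 100 = 46.8

46.8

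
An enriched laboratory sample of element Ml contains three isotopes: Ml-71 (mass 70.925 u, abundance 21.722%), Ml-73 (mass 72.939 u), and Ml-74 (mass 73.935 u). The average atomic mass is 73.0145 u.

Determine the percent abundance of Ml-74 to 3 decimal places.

51.504%

The remaining 78.278% is split between Ml-73 (fraction x) and Ml-74 (fraction 0.78278 − x).
Substituting: 72.939x + 73.935(0.78278 − x) = 57.6081715
(72.939 − 73.935)x = -0.2666678  ⇒  x = 0.26774, y = 0.51504
Ml-73: 26.774%, Ml-74: 51.504%.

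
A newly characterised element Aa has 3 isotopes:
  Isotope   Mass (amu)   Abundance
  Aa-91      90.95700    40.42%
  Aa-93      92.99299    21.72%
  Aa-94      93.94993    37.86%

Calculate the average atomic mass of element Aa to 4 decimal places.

Average mass = Σ (abundance × isotope mass) = 0.4042 × 90.95700 + 0.2172 × 92.99299 + 0.3786 × 93.94993
= 36.764819 + 20.198077 + 35.569443 = 92.532339 amu

92.5323 amu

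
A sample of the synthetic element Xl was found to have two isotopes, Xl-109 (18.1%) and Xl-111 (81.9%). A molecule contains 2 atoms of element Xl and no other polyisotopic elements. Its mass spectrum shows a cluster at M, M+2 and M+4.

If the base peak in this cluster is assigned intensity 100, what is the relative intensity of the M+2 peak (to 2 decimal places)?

44.20

(0.181 + 0.819)^2 gives M 0.0328, M+2 0.2965, M+4 0.6708; the largest is M+4.
P(M+4) = C(2,2) × 0.181^0 × 0.819^2 = 1 × 1.0000 × 0.670761 = 0.670761 (base)
P(M+2) = C(2,1) × 0.181^1 × 0.819^1 = 2 × 0.1810 × 0.8190 = 0.296478
Relative intensity = 0.296478 / 0.670761 × 100 = 44.20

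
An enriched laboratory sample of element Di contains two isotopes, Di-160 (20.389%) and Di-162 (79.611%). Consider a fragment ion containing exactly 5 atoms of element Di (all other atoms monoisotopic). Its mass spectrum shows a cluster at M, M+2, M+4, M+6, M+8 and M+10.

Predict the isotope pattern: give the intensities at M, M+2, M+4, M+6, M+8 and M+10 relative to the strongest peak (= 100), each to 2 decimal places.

Each Di atom is independently Di-160 (p = 0.20389) or Di-162 (q = 0.79611); the cluster is the binomial expansion (p + q)^5.
P(M) = 0.20389^5 = 0.000352
P(M+2) = 5 × 0.20389^4 × 0.79611^1 = 0.006879
P(M+4) = 10 × 0.20389^3 × 0.79611^2 = 0.053720
P(M+6) = 10 × 0.20389^2 × 0.79611^3 = 0.209754
P(M+8) = 5 × 0.20389^1 × 0.79611^4 = 0.409504
P(M+10) = 0.79611^5 = 0.319790
The M+8 peak is largest (0.409504); scaling to 100 gives 0.09 : 1.68 : 13.12 : 51.22 : 100.00 : 78.09.

0.09 : 1.68 : 13.12 : 51.22 : 100.00 : 78.09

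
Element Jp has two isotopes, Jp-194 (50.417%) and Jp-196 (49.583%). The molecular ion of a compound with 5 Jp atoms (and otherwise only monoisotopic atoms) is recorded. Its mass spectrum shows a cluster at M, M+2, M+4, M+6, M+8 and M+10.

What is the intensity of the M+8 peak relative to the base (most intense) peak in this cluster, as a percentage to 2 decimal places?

48.36%

(0.50417 + 0.49583)^5 gives M 0.0326, M+2 0.1602, M+4 0.3151, M+6 0.3099, M+8 0.1524, M+10 0.0300; the largest is M+4.
P(M+4) = C(5,2) × 0.50417^3 × 0.49583^2 = 10 × 0.12815366 × 0.24584739 = 0.315062 (base)
P(M+8) = C(5,4) × 0.50417^1 × 0.49583^4 = 5 × 0.50417 × 0.06044094 = 0.152363
Relative intensity = 0.152363 / 0.315062 × 100 = 48.36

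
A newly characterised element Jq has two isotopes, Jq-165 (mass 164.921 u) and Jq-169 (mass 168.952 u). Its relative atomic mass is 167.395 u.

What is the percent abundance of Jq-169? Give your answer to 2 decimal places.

Writing the weighted mean with unknown fraction x of Jq-165:
164.921·x + 168.952·(1 − x) = 167.395
(164.921 − 168.952)·x = 167.395 − 168.952
x = -1.557 / -4.031 = 0.38626 → 38.63% Jq-165, 61.37% Jq-169.

61.37%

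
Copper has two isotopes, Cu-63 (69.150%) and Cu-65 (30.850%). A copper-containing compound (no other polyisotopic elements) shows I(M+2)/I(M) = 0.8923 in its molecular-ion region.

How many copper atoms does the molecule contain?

2

The M+2/M ratio from n Cu atoms is n · q/p = n · 0.30850/0.69150.
n = 0.8923 × 0.69150/0.30850 = 2.00 ≈ 2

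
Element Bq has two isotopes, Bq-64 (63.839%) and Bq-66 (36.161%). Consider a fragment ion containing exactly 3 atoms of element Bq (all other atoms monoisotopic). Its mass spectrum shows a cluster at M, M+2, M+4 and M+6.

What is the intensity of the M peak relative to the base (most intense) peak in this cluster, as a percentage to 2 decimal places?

Term probabilities: M 0.2602, M+2 0.4421, M+4 0.2504, M+6 0.0473. Base peak = M+2.
P(M+2) = C(3,1) × 0.63839^2 × 0.36161^1 = 3 × 0.40754179 × 0.36161 = 0.442114 (base)
P(M) = C(3,0) × 0.63839^3 × 0.36161^0 = 1 × 0.2601706 × 1.0000 = 0.260171
Relative intensity = 0.260171 / 0.442114 × 100 = 58.85

58.85%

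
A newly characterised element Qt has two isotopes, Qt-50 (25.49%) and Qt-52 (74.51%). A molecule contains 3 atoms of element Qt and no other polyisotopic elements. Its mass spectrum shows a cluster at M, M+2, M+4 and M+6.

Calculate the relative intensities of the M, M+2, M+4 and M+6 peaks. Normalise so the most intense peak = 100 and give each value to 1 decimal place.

3.9 : 34.2 : 100.0 : 97.4

The 3 Qt atoms are independent, so intensities follow the terms of (0.2549 + 0.7451)^3.
P(M) = 0.2549^3 = 0.016562
P(M+2) = 3 × 0.2549^2 × 0.7451^1 = 0.145236
P(M+4) = 3 × 0.2549^1 × 0.7451^2 = 0.424542
P(M+6) = 0.7451^3 = 0.413660
The M+4 peak is largest (0.424542); scaling to 100 gives 3.9 : 34.2 : 100.0 : 97.4.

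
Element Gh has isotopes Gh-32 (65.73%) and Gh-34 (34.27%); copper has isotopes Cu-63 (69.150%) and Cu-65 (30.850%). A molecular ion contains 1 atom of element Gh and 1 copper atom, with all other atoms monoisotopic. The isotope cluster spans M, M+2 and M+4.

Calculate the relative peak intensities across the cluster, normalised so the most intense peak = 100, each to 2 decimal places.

100.00 : 96.75 : 23.26

Element Gh pattern (n=1): 0.6573 : 0.3427
Copper pattern (n=1): 0.6915 : 0.3085
Convolve the two distributions (both contribute in 2-u steps):
  M: 0.6573×0.6915 = 0.454523
  M+2: 0.6573×0.3085 + 0.3427×0.6915 = 0.439754
  M+4: 0.3427×0.3085 = 0.105723
Scale to base peak (0.454523) = 100: 100.00 : 96.75 : 23.26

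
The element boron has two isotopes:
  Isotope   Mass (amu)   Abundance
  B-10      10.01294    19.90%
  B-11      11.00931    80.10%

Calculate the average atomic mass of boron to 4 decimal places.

Ar = Σ fᵢ·mᵢ = 0.1990 × 10.01294 + 0.8010 × 11.00931
= 1.992575 + 8.818457 = 10.811032 amu

10.8110 amu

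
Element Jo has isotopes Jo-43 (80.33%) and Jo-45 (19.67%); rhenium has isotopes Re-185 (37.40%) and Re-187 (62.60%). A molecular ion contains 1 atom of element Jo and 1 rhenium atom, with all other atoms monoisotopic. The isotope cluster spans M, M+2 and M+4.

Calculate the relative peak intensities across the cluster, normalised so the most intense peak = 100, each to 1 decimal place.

52.1 : 100.0 : 21.4

Element Jo pattern (n=1): 0.8033 : 0.1967
Rhenium pattern (n=1): 0.3740 : 0.6260
Convolve the two distributions (both contribute in 2-u steps):
  M: 0.8033×0.3740 = 0.300434
  M+2: 0.8033×0.6260 + 0.1967×0.3740 = 0.576432
  M+4: 0.1967×0.6260 = 0.123134
Scale to base peak (0.576432) = 100: 52.1 : 100.0 : 21.4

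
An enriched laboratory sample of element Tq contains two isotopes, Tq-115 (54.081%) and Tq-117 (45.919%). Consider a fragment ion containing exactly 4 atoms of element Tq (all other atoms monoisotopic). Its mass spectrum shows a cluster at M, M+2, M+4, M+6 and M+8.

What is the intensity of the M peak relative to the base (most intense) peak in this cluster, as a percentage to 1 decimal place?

Binomial terms of (0.54081 + 0.45919)^4: M 0.0855, M+2 0.2905, M+4 0.3700, M+6 0.2095, M+8 0.0445 → M+4 is the base peak.
P(M+4) = C(4,2) × 0.54081^2 × 0.45919^2 = 6 × 0.29247546 × 0.21085546 = 0.370020 (base)
P(M) = C(4,0) × 0.54081^4 × 0.45919^0 = 1 × 0.08554189 × 1.0000 = 0.085542
Relative intensity = 0.085542 / 0.370020 × 100 = 23.1

23.1%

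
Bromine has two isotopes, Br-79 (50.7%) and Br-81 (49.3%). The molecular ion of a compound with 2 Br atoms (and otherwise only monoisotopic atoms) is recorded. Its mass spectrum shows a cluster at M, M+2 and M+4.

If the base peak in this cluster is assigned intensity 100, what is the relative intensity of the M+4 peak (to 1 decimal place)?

Binomial terms of (0.507 + 0.493)^2: M 0.2570, M+2 0.4999, M+4 0.2430 → M+2 is the base peak.
P(M+2) = C(2,1) × 0.507^1 × 0.493^1 = 2 × 0.5070 × 0.4930 = 0.499902 (base)
P(M+4) = C(2,2) × 0.507^0 × 0.493^2 = 1 × 1.0000 × 0.243049 = 0.243049
Relative intensity = 0.243049 / 0.499902 × 100 = 48.6

48.6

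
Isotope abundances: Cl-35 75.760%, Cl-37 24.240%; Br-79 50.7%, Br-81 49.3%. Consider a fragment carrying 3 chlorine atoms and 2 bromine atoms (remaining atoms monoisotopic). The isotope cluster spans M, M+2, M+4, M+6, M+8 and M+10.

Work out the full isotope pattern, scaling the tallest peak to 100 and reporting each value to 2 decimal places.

Chlorine pattern (n=3): 0.4348304 : 0.41738208 : 0.13354464 : 0.01424288
Bromine pattern (n=2): 0.257049 : 0.499902 : 0.243049
Convolve the two distributions (both contribute in 2-u steps):
  M: 0.4348304×0.257049 = 0.111773
  M+2: 0.4348304×0.499902 + 0.41738208×0.257049 = 0.324660
  M+4: 0.4348304×0.243049 + 0.41738208×0.499902 + 0.13354464×0.257049 = 0.348663
  M+6: 0.41738208×0.243049 + 0.13354464×0.499902 + 0.01424288×0.257049 = 0.171865
  M+8: 0.13354464×0.243049 + 0.01424288×0.499902 = 0.039578
  M+10: 0.01424288×0.243049 = 0.003462
Scale to base peak (0.348663) = 100: 32.06 : 93.12 : 100.00 : 49.29 : 11.35 : 0.99

32.06 : 93.12 : 100.00 : 49.29 : 11.35 : 0.99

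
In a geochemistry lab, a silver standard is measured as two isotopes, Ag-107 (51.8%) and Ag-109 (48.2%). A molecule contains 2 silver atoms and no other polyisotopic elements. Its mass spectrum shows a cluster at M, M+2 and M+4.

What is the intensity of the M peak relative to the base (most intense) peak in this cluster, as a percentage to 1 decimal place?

Term probabilities: M 0.2683, M+2 0.4994, M+4 0.2323. Base peak = M+2.
P(M+2) = C(2,1) × 0.518^1 × 0.482^1 = 2 × 0.5180 × 0.4820 = 0.499352 (base)
P(M) = C(2,0) × 0.518^2 × 0.482^0 = 1 × 0.268324 × 1.0000 = 0.268324
Relative intensity = 0.268324 / 0.499352 × 100 = 53.7

53.7%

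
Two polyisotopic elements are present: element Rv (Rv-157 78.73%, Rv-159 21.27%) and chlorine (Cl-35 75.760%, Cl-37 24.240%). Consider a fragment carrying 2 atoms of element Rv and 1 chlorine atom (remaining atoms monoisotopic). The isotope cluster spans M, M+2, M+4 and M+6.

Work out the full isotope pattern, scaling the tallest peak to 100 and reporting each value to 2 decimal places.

100.00 : 86.03 : 24.59 : 2.34

Element Rv pattern (n=2): 0.61984129 : 0.33491742 : 0.04524129
Chlorine pattern (n=1): 0.7576 : 0.2424
Convolve the two distributions (both contribute in 2-u steps):
  M: 0.61984129×0.7576 = 0.469592
  M+2: 0.61984129×0.2424 + 0.33491742×0.7576 = 0.403983
  M+4: 0.33491742×0.2424 + 0.04524129×0.7576 = 0.115459
  M+6: 0.04524129×0.2424 = 0.010966
Scale to base peak (0.469592) = 100: 100.00 : 86.03 : 24.59 : 2.34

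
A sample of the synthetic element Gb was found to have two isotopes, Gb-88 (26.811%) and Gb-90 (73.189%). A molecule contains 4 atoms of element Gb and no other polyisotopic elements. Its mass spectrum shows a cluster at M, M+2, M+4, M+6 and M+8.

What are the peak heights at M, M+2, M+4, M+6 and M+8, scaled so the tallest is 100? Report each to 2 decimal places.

The 4 Gb atoms are independent, so intensities follow the terms of (0.26811 + 0.73189)^4.
P(M) = 0.26811^4 = 0.005167
P(M+2) = 4 × 0.26811^3 × 0.73189^1 = 0.056422
P(M+4) = 6 × 0.26811^2 × 0.73189^2 = 0.231030
P(M+6) = 4 × 0.26811^1 × 0.73189^3 = 0.420446
P(M+8) = 0.73189^4 = 0.286935
The M+6 peak is largest (0.420446); scaling to 100 gives 1.23 : 13.42 : 54.95 : 100.00 : 68.25.

1.23 : 13.42 : 54.95 : 100.00 : 68.25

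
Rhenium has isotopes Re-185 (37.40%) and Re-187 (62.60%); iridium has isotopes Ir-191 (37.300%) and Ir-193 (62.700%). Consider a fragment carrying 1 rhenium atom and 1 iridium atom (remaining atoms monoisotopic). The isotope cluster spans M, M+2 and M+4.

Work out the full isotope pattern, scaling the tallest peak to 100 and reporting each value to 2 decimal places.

Rhenium pattern (n=1): 0.3740 : 0.6260
Iridium pattern (n=1): 0.3730 : 0.6270
Convolve the two distributions (both contribute in 2-u steps):
  M: 0.3740×0.3730 = 0.139502
  M+2: 0.3740×0.6270 + 0.6260×0.3730 = 0.467996
  M+4: 0.6260×0.6270 = 0.392502
Scale to base peak (0.467996) = 100: 29.81 : 100.00 : 83.87

29.81 : 100.00 : 83.87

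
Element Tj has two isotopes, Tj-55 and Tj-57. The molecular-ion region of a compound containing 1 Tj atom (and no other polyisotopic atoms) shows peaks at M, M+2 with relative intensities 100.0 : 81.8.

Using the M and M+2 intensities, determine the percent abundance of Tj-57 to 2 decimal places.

Write p for the Tj-55 fraction. I(M+2)/I(M) = [C(1,1)·p^0·(1−p)] / p^1 = 1·(1−p)/p = 81.8/100.0 = 0.8180
(1−p)/p = 0.8180/1 = 0.8180  ⇒  p = 1/(1 + 0.8180) = 0.5501
Tj-55: 55.01%, Tj-57: 44.99%.

44.99%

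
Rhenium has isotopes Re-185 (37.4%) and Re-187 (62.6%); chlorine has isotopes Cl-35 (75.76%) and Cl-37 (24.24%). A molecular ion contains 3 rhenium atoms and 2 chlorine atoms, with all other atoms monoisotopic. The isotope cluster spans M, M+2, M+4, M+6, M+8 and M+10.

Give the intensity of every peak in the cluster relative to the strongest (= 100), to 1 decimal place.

Rhenium pattern (n=3): 0.05231362 : 0.26268713 : 0.43968487 : 0.24531438
Chlorine pattern (n=2): 0.57395776 : 0.36728448 : 0.05875776
Convolve the two distributions (both contribute in 2-u steps):
  M: 0.05231362×0.57395776 = 0.030026
  M+2: 0.05231362×0.36728448 + 0.26268713×0.57395776 = 0.169985
  M+4: 0.05231362×0.05875776 + 0.26268713×0.36728448 + 0.43968487×0.57395776 = 0.351915
  M+6: 0.26268713×0.05875776 + 0.43968487×0.36728448 + 0.24531438×0.57395776 = 0.317724
  M+8: 0.43968487×0.05875776 + 0.24531438×0.36728448 = 0.115935
  M+10: 0.24531438×0.05875776 = 0.014414
Scale to base peak (0.351915) = 100: 8.5 : 48.3 : 100.0 : 90.3 : 32.9 : 4.1

8.5 : 48.3 : 100.0 : 90.3 : 32.9 : 4.1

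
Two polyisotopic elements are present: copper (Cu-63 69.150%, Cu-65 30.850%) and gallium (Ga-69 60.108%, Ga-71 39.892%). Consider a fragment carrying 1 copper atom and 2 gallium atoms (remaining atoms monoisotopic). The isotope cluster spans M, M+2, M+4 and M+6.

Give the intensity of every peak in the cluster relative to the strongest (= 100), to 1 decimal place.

Copper pattern (n=1): 0.6915 : 0.3085
Gallium pattern (n=2): 0.36129717 : 0.47956567 : 0.15913717
Convolve the two distributions (both contribute in 2-u steps):
  M: 0.6915×0.36129717 = 0.249837
  M+2: 0.6915×0.47956567 + 0.3085×0.36129717 = 0.443080
  M+4: 0.6915×0.15913717 + 0.3085×0.47956567 = 0.257989
  M+6: 0.3085×0.15913717 = 0.049094
Scale to base peak (0.443080) = 100: 56.4 : 100.0 : 58.2 : 11.1

56.4 : 100.0 : 58.2 : 11.1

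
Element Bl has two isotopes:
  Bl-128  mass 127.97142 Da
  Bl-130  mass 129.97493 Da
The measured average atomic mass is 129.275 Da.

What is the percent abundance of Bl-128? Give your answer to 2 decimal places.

Writing the weighted mean with unknown fraction x of Bl-128:
127.97142·x + 129.97493·(1 − x) = 129.275
(127.97142 − 129.97493)·x = 129.275 − 129.97493
x = -0.69993 / -2.00351 = 0.34935 → 34.94% Bl-128, 65.06% Bl-130.

34.94%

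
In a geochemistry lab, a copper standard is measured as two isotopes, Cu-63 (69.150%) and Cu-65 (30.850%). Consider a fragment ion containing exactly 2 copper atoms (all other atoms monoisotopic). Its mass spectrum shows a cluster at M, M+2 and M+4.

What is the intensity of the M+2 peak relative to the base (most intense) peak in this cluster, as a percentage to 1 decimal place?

(0.69150 + 0.30850)^2 gives M 0.4782, M+2 0.4267, M+4 0.0952; the largest is M.
P(M) = C(2,0) × 0.69150^2 × 0.30850^0 = 1 × 0.47817225 × 1.0000 = 0.478172 (base)
P(M+2) = C(2,1) × 0.69150^1 × 0.30850^1 = 2 × 0.6915 × 0.3085 = 0.426656
Relative intensity = 0.426656 / 0.478172 × 100 = 89.2

89.2%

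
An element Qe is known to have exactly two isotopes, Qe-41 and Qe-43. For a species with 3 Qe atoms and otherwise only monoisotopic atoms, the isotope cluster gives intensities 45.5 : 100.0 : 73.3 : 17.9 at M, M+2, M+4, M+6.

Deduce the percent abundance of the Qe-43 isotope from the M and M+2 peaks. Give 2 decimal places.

42.28%

Let p = fractional abundance of Qe-41. I(M+2)/I(M) = [C(3,1)·p^2·(1−p)] / p^3 = 3·(1−p)/p = 100.0/45.5 = 2.1978
(1−p)/p = 2.1978/3 = 0.7326  ⇒  p = 1/(1 + 0.7326) = 0.5772
Qe-41: 57.72%, Qe-43: 42.28%.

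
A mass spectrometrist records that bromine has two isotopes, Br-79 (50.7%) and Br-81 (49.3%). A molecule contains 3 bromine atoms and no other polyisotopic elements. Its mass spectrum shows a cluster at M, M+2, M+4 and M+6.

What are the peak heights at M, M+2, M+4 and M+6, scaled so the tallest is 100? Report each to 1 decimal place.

Expanding (0.507 + 0.493)^3:
P(M) = 0.507^3 = 0.130324
P(M+2) = 3 × 0.507^2 × 0.493^1 = 0.380175
P(M+4) = 3 × 0.507^1 × 0.493^2 = 0.369678
P(M+6) = 0.493^3 = 0.119823
The M+2 peak is largest (0.380175); scaling to 100 gives 34.3 : 100.0 : 97.2 : 31.5.

34.3 : 100.0 : 97.2 : 31.5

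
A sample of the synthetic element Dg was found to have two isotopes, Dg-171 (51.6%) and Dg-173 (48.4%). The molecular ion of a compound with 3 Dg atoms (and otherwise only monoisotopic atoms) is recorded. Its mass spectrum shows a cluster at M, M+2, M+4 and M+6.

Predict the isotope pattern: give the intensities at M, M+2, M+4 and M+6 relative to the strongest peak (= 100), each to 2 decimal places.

35.54 : 100.00 : 93.80 : 29.33

Expanding (0.516 + 0.484)^3:
P(M) = 0.516^3 = 0.137388
P(M+2) = 3 × 0.516^2 × 0.484^1 = 0.386604
P(M+4) = 3 × 0.516^1 × 0.484^2 = 0.362628
P(M+6) = 0.484^3 = 0.113380
The M+2 peak is largest (0.386604); scaling to 100 gives 35.54 : 100.00 : 93.80 : 29.33.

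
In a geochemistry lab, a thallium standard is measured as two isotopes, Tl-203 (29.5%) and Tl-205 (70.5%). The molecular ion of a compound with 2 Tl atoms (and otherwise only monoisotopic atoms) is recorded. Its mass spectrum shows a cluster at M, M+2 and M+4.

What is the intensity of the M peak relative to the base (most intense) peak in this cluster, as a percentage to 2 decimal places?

(0.295 + 0.705)^2 gives M 0.0870, M+2 0.4160, M+4 0.4970; the largest is M+4.
P(M+4) = C(2,2) × 0.295^0 × 0.705^2 = 1 × 1.0000 × 0.497025 = 0.497025 (base)
P(M) = C(2,0) × 0.295^2 × 0.705^0 = 1 × 0.087025 × 1.0000 = 0.087025
Relative intensity = 0.087025 / 0.497025 × 100 = 17.51

17.51%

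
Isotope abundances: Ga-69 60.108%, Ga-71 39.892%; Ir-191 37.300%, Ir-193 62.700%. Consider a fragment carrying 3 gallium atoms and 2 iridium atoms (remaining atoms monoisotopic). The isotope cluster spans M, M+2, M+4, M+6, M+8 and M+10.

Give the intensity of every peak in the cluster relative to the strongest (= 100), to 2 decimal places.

Gallium pattern (n=3): 0.2171685 : 0.432386 : 0.2869625 : 0.063483
Iridium pattern (n=2): 0.139129 : 0.467742 : 0.393129
Convolve the two distributions (both contribute in 2-u steps):
  M: 0.2171685×0.139129 = 0.030214
  M+2: 0.2171685×0.467742 + 0.432386×0.139129 = 0.161736
  M+4: 0.2171685×0.393129 + 0.432386×0.467742 + 0.2869625×0.139129 = 0.327545
  M+6: 0.432386×0.393129 + 0.2869625×0.467742 + 0.063483×0.139129 = 0.313040
  M+8: 0.2869625×0.393129 + 0.063483×0.467742 = 0.142507
  M+10: 0.063483×0.393129 = 0.024957
Scale to base peak (0.327545) = 100: 9.22 : 49.38 : 100.00 : 95.57 : 43.51 : 7.62

9.22 : 49.38 : 100.00 : 95.57 : 43.51 : 7.62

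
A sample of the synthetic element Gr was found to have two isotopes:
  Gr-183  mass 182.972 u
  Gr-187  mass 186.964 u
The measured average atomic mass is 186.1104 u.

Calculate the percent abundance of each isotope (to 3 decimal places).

Let x be the fractional abundance of Gr-183; then Gr-187 has abundance 1 − x.
182.972·x + 186.964·(1 − x) = 186.1104
(182.972 − 186.964)·x = 186.1104 − 186.964
x = -0.8536 / -3.992 = 0.21383 → 21.383% Gr-183, 78.617% Gr-187.

Gr-183: 21.383%, Gr-187: 78.617%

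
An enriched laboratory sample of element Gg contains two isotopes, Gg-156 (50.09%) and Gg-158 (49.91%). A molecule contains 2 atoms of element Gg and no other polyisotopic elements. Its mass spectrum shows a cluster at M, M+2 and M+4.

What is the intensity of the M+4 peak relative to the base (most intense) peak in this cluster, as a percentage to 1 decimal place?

49.8%

Binomial terms of (0.5009 + 0.4991)^2: M 0.2509, M+2 0.5000, M+4 0.2491 → M+2 is the base peak.
P(M+2) = C(2,1) × 0.5009^1 × 0.4991^1 = 2 × 0.5009 × 0.4991 = 0.499998 (base)
P(M+4) = C(2,2) × 0.5009^0 × 0.4991^2 = 1 × 1.0000 × 0.24910081 = 0.249101
Relative intensity = 0.249101 / 0.499998 × 100 = 49.8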